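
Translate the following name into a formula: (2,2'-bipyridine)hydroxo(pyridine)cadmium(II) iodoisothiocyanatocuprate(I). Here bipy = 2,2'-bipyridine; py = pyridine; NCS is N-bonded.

[Cd(bipy)(OH)(py)][CuI(NCS)]

Cation [Cd…]: ligand charges -1, Cd(II) ⇒ ion charge 1+.
Anion [Cu…]: ligand charges -2, Cu(I) ⇒ ion charge 1−.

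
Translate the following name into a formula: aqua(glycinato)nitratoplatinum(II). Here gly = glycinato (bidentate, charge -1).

[Pt(gly)(H2O)(NO3)]

Ligands: 1 glycinato (gly, -1), 1 nitrato (NO3, -1), 1 aqua (H2O, neutral). Ligand charge sum = -2.
With Pt in oxidation state +2, the complex ion is [Pt...].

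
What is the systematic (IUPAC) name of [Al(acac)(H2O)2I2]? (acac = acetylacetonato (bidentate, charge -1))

There is no counter-ion, so the complex is neutral overall.
Ligand charges: 2×iodo (-1 each), 2×aqua (neutral), 1×acetylacetonato (-1 each); total -3. So Al + (-3) = 0, giving Al = +3.
Ligands are named alphabetically: acetylacetonato before aqua before iodo.

(acetylacetonato)diaquadiiodoaluminium(III)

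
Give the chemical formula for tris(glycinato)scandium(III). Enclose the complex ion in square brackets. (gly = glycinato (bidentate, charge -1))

[Sc(gly)3]

Ligands: 3 glycinato (gly, -1). Ligand charge sum = -3.
With Sc in oxidation state +3, the complex ion is [Sc...].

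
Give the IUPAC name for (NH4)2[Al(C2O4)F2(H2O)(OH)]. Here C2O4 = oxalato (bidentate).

ammonium aquadifluorohydroxooxalatoaluminate(III)

The 2 ammonium counter-ions carry a total charge of +2, so each complex ion is 2−.
Ligand charges: 2×fluoro (-1 each), 1×oxalato (-2 each), 1×hydroxo (-1 each), 1×aqua (neutral); total -5. So Al + (-5) = 2−, giving Al = +3.
The complex ion is anionic, so aluminium takes the -ate form aluminate(III).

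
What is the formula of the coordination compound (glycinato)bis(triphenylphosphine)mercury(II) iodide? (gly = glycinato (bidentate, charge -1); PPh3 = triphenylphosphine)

[Hg(gly)(PPh3)2]I

Ligands: 1 glycinato (gly, -1), 2 triphenylphosphine (PPh3, neutral). Ligand charge sum = -1.
With Hg in oxidation state +2, the complex ion is [Hg...]^1+.
Charge balance with iodide (-1) requires 1 complex ion per 1 iodide.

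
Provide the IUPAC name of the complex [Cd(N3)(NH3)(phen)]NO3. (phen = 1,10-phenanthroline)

The 1 nitrate counter-ion carries a total charge of -1, so each complex ion is 1+.
Ligand charges: 1×1,10-phenanthroline (neutral), 1×ammine (neutral), 1×azido (-1 each); total -1. So Cd + (-1) = 1+, giving Cd = +2.
Ligands are named alphabetically: ammine before azido before phenanthroline.

ammineazido(1,10-phenanthroline)cadmium(II) nitrate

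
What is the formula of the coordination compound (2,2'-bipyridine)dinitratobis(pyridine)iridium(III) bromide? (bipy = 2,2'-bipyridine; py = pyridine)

[Ir(bipy)(NO3)2(py)2]Br

Ligands: 1 2,2'-bipyridine (bipy, neutral), 2 pyridine (py, neutral), 2 nitrato (NO3, -1). Ligand charge sum = -2.
With Ir in oxidation state +3, the complex ion is [Ir...]^1+.
Charge balance with bromide (-1) requires 1 complex ion per 1 bromide.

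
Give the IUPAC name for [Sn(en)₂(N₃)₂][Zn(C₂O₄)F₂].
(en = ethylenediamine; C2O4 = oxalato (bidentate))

diazidobis(ethylenediamine)tin(IV) difluorooxalatozincate(II)

Zinc is always +2 in its complexes; the anion's ligand charges sum to -4, so the complex anion is 2−.
A 1:1 salt means the cation carries the equal and opposite charge, 2+.
Cation: ligand charges sum to -2; for the ion to be 2+, Sn = +4.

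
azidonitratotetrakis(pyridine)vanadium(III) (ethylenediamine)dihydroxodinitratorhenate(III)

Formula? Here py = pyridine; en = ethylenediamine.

Cation [V…]: ligand charges -2, V(III) ⇒ ion charge 1+.
Anion [Re…]: ligand charges -4, Re(III) ⇒ ion charge 1−.

[V(N3)(NO3)(py)4][Re(en)(NO3)2(OH)2]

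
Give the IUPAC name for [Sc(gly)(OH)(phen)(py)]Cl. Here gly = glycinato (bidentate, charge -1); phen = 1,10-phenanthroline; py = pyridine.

The 1 chloride counter-ion carries a total charge of -1, so each complex ion is 1+.
Ligand charges: 1×glycinato (-1 each), 1×1,10-phenanthroline (neutral), 1×pyridine (neutral), 1×hydroxo (-1 each); total -2. So Sc + (-2) = 1+, giving Sc = +3.
Ligands are named alphabetically: glycinato before hydroxo before phenanthroline before pyridine.

(glycinato)hydroxo(1,10-phenanthroline)(pyridine)scandium(III) chloride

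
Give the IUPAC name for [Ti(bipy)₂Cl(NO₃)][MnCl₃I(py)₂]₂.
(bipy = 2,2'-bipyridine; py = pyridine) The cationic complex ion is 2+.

Both ions are complex: the cation is named first with the plain metal name, the anion second with the -ate form; each ion's ligands are alphabetised independently.
The complex cation is given as 2+; its ligand charges sum to -2, so Ti = +4.
With 2 anions per cation, each anion must be 2/2 = 1−.
Anion: ligand charges sum to -4; for the ion to be 1−, Mn = +3.

bis(2,2'-bipyridine)chloronitratotitanium(IV) trichloroiodobis(pyridine)manganate(III)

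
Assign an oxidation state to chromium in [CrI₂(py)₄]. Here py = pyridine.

No counter-ion: the bracketed complex is neutral.
Ligand charges: 4×py neutral; 2×I = -2; sum -2.
Cr + (-2) = 0 ⇒ Cr is +2.

+2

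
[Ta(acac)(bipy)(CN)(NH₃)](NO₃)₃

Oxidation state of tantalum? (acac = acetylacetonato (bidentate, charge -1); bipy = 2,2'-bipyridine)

+5

3 nitrate outside the brackets (-1 each) → the complex ion is 3+.
Ligand charges: 1×CN = -1; 1×NH3 neutral; 1×acac = -1; 1×bipy neutral; sum -2.
Ta + (-2) = 3+ ⇒ Ta is +5.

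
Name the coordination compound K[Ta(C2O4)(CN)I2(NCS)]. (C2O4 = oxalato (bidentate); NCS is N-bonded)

potassium cyanodiiodoisothiocyanatooxalatotantalate(V)

The 1 potassium counter-ion carries a total charge of +1, so each complex ion is 1−.
Ligand charges: 1×oxalato (-2 each), 1×cyano (-1 each), 2×iodo (-1 each), 1×isothiocyanato (-1 each); total -6. So Ta + (-6) = 1−, giving Ta = +5.
Ligands are named alphabetically: cyano before iodo before isothiocyanato before oxalato.
The complex ion is anionic, so tantalum takes the -ate form tantalate(V).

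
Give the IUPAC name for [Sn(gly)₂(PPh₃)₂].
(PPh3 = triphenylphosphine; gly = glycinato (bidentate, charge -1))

bis(glycinato)bis(triphenylphosphine)tin(II)

There is no counter-ion, so the complex is neutral overall.
Ligand charges: 2×triphenylphosphine (neutral), 2×glycinato (-1 each); total -2. So Sn + (-2) = 0, giving Sn = +2.
Ligands are named alphabetically: glycinato before triphenylphosphine.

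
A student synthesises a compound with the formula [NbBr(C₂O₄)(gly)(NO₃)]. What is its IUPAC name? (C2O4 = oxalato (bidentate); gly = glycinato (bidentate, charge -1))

There is no counter-ion, so the complex is neutral overall.
Ligand charges: 1×oxalato (-2 each), 1×glycinato (-1 each), 1×nitrato (-1 each), 1×bromo (-1 each); total -5. So Nb + (-5) = 0, giving Nb = +5.
Ligands are named alphabetically: bromo before glycinato before nitrato before oxalato.

bromo(glycinato)nitratooxalatoniobium(V)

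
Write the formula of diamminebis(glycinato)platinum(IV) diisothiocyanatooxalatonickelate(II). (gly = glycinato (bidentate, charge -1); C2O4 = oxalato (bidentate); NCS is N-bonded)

Cation [Pt…]: ligand charges -2, Pt(IV) ⇒ ion charge 2+.
Anion [Ni…]: ligand charges -4, Ni(II) ⇒ ion charge 2−.

[Pt(gly)2(NH3)2][Ni(C2O4)(NCS)2]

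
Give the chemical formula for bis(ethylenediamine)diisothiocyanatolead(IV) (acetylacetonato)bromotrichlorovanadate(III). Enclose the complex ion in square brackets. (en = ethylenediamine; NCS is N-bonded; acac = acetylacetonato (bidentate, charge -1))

Cation [Pb…]: ligand charges -2, Pb(IV) ⇒ ion charge 2+.
Anion [V…]: ligand charges -5, V(III) ⇒ ion charge 2−.
One 2+ cation balances one 2− anion.

[Pb(en)2(NCS)2][V(acac)BrCl3]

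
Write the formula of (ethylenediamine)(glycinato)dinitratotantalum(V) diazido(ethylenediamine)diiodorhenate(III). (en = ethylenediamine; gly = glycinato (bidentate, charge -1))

Cation [Ta…]: ligand charges -3, Ta(V) ⇒ ion charge 2+.
Anion [Re…]: ligand charges -4, Re(III) ⇒ ion charge 1−.

[Ta(en)(gly)(NO3)2][Re(en)I2(N3)2]2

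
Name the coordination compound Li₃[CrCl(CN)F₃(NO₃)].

lithium chlorocyanotrifluoronitratochromate(III)

The 3 lithium counter-ions carry a total charge of +3, so each complex ion is 3−.
Ligand charges: 3×fluoro (-1 each), 1×nitrato (-1 each), 1×cyano (-1 each), 1×chloro (-1 each); total -6. So Cr + (-6) = 3−, giving Cr = +3.
The complex ion is anionic, so chromium takes the -ate form chromate(III).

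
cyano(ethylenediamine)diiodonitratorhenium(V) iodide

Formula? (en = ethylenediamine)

Ligands: 1 nitrato (NO3, -1), 1 cyano (CN, -1), 1 ethylenediamine (en, neutral), 2 iodo (I, -1). Ligand charge sum = -4.
With Re in oxidation state +5, the complex ion is [Re...]^1+.
Charge balance with iodide (-1) requires 1 complex ion per 1 iodide.

[Re(CN)(en)I2(NO3)]I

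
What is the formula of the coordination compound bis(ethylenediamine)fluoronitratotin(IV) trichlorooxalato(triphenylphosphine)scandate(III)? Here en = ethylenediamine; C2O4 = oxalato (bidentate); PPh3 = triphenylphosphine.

Cation [Sn…]: ligand charges -2, Sn(IV) ⇒ ion charge 2+.
Anion [Sc…]: ligand charges -5, Sc(III) ⇒ ion charge 2−.

[Sn(en)2F(NO3)][Sc(C2O4)Cl3(PPh3)]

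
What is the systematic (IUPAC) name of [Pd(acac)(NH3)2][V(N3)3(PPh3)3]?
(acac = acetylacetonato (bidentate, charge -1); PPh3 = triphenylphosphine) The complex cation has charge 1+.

Both ions are complex: the cation is named first with the plain metal name, the anion second with the -ate form; each ion's ligands are alphabetised independently.
The complex cation is given as 1+; its ligand charges sum to -1, so Pd = +2.
A 1:1 salt means the anion carries the equal and opposite charge, 1−.
Anion: ligand charges sum to -3; for the ion to be 1−, V = +2.

(acetylacetonato)diamminepalladium(II) triazidotris(triphenylphosphine)vanadate(II)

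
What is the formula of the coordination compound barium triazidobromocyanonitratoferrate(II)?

Ba2[FeBr(CN)(N3)3(NO3)]

Ligands: 1 bromo (Br, -1), 1 nitrato (NO3, -1), 1 cyano (CN, -1), 3 azido (N3, -1). Ligand charge sum = -6.
Charge balance with barium (+2) requires 1 complex ion per 2 barium.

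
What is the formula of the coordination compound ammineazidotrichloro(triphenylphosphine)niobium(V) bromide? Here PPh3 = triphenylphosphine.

[NbCl3(N3)(NH3)(PPh3)]Br

Ligands: 1 ammine (NH3, neutral), 1 azido (N3, -1), 3 chloro (Cl, -1), 1 triphenylphosphine (PPh3, neutral). Ligand charge sum = -4.
With Nb in oxidation state +5, the complex ion is [Nb...]^1+.
Charge balance with bromide (-1) requires 1 complex ion per 1 bromide.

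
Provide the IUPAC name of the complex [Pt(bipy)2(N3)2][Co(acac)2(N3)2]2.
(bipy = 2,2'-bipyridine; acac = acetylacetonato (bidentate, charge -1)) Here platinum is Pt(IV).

Both ions are complex: the cation is named first with the plain metal name, the anion second with the -ate form; each ion's ligands are alphabetised independently.
Pt is given as +4; the cation's ligand charges sum to -2, so the complex cation is 2+.
With 2 anions per cation, each anion must be 2/2 = 1−.
Anion: ligand charges sum to -4; for the ion to be 1−, Co = +3.

diazidobis(2,2'-bipyridine)platinum(IV) bis(acetylacetonato)diazidocobaltate(III)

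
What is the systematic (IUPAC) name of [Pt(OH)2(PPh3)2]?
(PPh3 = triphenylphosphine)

There is no counter-ion, so the complex is neutral overall.
Ligand charges: 2×hydroxo (-1 each), 2×triphenylphosphine (neutral); total -2. So Pt + (-2) = 0, giving Pt = +2.
Ligands are named alphabetically: hydroxo before triphenylphosphine.

dihydroxobis(triphenylphosphine)platinum(II)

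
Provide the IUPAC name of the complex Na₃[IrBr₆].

The 3 sodium counter-ions carry a total charge of +3, so each complex ion is 3−.
Ligand charges: 6×bromo (-1 each); total -6. So Ir + (-6) = 3−, giving Ir = +3.
The complex ion is anionic, so iridium takes the -ate form iridate(III).

sodium hexabromoiridate(III)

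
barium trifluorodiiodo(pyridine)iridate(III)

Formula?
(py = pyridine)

Ba[IrF3I2(py)]

Ligands: 1 pyridine (py, neutral), 3 fluoro (F, -1), 2 iodo (I, -1). Ligand charge sum = -5.
With Ir in oxidation state +3, the complex ion is [Ir...]^2−.
Charge balance with barium (+2) requires 1 complex ion per 1 barium.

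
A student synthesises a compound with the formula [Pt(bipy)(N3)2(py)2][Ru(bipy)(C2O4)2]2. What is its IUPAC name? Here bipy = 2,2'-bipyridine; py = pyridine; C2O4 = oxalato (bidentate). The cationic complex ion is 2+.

diazido(2,2'-bipyridine)bis(pyridine)platinum(IV) (2,2'-bipyridine)dioxalatoruthenate(III)

Both ions are complex: the cation is named first with the plain metal name, the anion second with the -ate form; each ion's ligands are alphabetised independently.
The complex cation is given as 2+; its ligand charges sum to -2, so Pt = +4.
With 2 anions per cation, each anion must be 2/2 = 1−.
Anion: ligand charges sum to -4; for the ion to be 1−, Ru = +3.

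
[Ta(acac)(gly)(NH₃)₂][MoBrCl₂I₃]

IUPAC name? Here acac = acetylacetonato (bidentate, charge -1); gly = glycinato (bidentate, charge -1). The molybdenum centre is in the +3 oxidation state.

(acetylacetonato)diammine(glycinato)tantalum(V) bromodichlorotriiodomolybdate(III)

Both ions are complex: the cation is named first with the plain metal name, the anion second with the -ate form; each ion's ligands are alphabetised independently.
Mo is given as +3; the anion's ligand charges sum to -6, so the complex anion is 3−.
A 1:1 salt means the cation carries the equal and opposite charge, 3+.
Cation: ligand charges sum to -2; for the ion to be 3+, Ta = +5.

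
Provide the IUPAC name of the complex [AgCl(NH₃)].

There is no counter-ion, so the complex is neutral overall.
Ligand charges: 1×chloro (-1 each), 1×ammine (neutral); total -1. So Ag + (-1) = 0, giving Ag = +1.
Ligands are named alphabetically: ammine before chloro.

amminechlorosilver(I)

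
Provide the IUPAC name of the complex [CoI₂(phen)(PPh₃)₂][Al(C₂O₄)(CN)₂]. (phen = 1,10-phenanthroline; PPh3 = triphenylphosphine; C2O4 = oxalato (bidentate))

diiodo(1,10-phenanthroline)bis(triphenylphosphine)cobalt(III) dicyanooxalatoaluminate(III)

Both ions are complex: the cation is named first with the plain metal name, the anion second with the -ate form; each ion's ligands are alphabetised independently.
Aluminium is always +3 in its complexes; the anion's ligand charges sum to -4, so the complex anion is 1−.
A 1:1 salt means the cation carries the equal and opposite charge, 1+.
Cation: ligand charges sum to -2; for the ion to be 1+, Co = +3.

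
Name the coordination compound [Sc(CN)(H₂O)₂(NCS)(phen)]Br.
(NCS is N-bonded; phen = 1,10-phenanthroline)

diaquacyanoisothiocyanato(1,10-phenanthroline)scandium(III) bromide

The 1 bromide counter-ion carries a total charge of -1, so each complex ion is 1+.
Ligand charges: 1×cyano (-1 each), 1×isothiocyanato (-1 each), 2×aqua (neutral), 1×1,10-phenanthroline (neutral); total -2. So Sc + (-2) = 1+, giving Sc = +3.
Ligands are named alphabetically: aqua before cyano before isothiocyanato before phenanthroline.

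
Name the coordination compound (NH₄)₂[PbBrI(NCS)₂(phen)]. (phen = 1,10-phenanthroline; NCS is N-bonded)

The 2 ammonium counter-ions carry a total charge of +2, so each complex ion is 2−.
Ligand charges: 1×1,10-phenanthroline (neutral), 1×bromo (-1 each), 2×isothiocyanato (-1 each), 1×iodo (-1 each); total -4. So Pb + (-4) = 2−, giving Pb = +2.
The complex ion is anionic, so lead takes the -ate form plumbate(II).

ammonium bromoiododiisothiocyanato(1,10-phenanthroline)plumbate(II)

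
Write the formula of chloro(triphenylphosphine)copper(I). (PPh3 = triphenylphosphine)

[CuCl(PPh3)]

Ligands: 1 chloro (Cl, -1), 1 triphenylphosphine (PPh3, neutral). Ligand charge sum = -1.
With Cu in oxidation state +1, the complex ion is [Cu...].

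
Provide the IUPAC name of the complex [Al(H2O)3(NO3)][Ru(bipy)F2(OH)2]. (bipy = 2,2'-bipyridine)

triaquanitratoaluminium(III) (2,2'-bipyridine)difluorodihydroxoruthenate(II)

Both ions are complex: the cation is named first with the plain metal name, the anion second with the -ate form; each ion's ligands are alphabetised independently.
Aluminium is always +3 in its complexes; the cation's ligand charges sum to -1, so the complex cation is 2+.
A 1:1 salt means the anion carries the equal and opposite charge, 2−.
Anion: ligand charges sum to -4; for the ion to be 2−, Ru = +2.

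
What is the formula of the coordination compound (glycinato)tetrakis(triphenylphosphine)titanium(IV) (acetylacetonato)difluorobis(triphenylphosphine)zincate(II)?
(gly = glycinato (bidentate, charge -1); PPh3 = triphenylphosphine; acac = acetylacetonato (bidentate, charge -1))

[Ti(gly)(PPh3)4][Zn(acac)F2(PPh3)2]3

Cation [Ti…]: ligand charges -1, Ti(IV) ⇒ ion charge 3+.
Anion [Zn…]: ligand charges -3, Zn(II) ⇒ ion charge 1−.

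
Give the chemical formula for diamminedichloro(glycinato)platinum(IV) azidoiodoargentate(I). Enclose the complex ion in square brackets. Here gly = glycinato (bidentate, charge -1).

Cation [Pt…]: ligand charges -3, Pt(IV) ⇒ ion charge 1+.
Anion [Ag…]: ligand charges -2, Ag(I) ⇒ ion charge 1−.
One 1+ cation balances one 1− anion.

[PtCl2(gly)(NH3)2][AgI(N3)]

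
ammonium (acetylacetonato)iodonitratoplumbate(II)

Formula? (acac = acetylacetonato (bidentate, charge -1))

NH4[Pb(acac)I(NO3)]

Ligands: 1 nitrato (NO3, -1), 1 acetylacetonato (acac, -1), 1 iodo (I, -1). Ligand charge sum = -3.
Charge balance with ammonium (+1) requires 1 complex ion per 1 ammonium.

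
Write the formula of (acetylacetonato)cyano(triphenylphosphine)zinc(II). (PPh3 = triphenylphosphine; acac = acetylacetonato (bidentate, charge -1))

Ligands: 1 cyano (CN, -1), 1 triphenylphosphine (PPh3, neutral), 1 acetylacetonato (acac, -1). Ligand charge sum = -2.
With Zn in oxidation state +2, the complex ion is [Zn...].

[Zn(acac)(CN)(PPh3)]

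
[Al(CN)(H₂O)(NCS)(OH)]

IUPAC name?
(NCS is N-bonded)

aquacyanohydroxoisothiocyanatoaluminium(III)

There is no counter-ion, so the complex is neutral overall.
Ligand charges: 1×cyano (-1 each), 1×hydroxo (-1 each), 1×aqua (neutral), 1×isothiocyanato (-1 each); total -3. So Al + (-3) = 0, giving Al = +3.
Ligands are named alphabetically: aqua before cyano before hydroxo before isothiocyanato.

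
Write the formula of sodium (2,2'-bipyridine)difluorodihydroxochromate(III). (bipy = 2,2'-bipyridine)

Ligands: 2 fluoro (F, -1), 2 hydroxo (OH, -1), 1 2,2'-bipyridine (bipy, neutral). Ligand charge sum = -4.
With Cr in oxidation state +3, the complex ion is [Cr...]^1−.
Charge balance with sodium (+1) requires 1 complex ion per 1 sodium.

Na[Cr(bipy)F2(OH)2]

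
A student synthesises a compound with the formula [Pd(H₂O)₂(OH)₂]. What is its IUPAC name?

There is no counter-ion, so the complex is neutral overall.
Ligand charges: 2×aqua (neutral), 2×hydroxo (-1 each); total -2. So Pd + (-2) = 0, giving Pd = +2.
Ligands are named alphabetically: aqua before hydroxo.

diaquadihydroxopalladium(II)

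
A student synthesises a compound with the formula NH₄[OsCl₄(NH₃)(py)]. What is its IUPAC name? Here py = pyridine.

ammonium amminetetrachloro(pyridine)osmate(III)

The 1 ammonium counter-ion carries a total charge of +1, so each complex ion is 1−.
Ligand charges: 1×ammine (neutral), 1×pyridine (neutral), 4×chloro (-1 each); total -4. So Os + (-4) = 1−, giving Os = +3.
Ligands are named alphabetically: ammine before chloro before pyridine.
The complex ion is anionic, so osmium takes the -ate form osmate(III).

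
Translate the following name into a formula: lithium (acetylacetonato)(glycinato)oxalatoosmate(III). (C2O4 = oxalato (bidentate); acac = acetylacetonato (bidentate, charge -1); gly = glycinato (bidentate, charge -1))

Li[Os(acac)(C2O4)(gly)]

Ligands: 1 oxalato (C2O4, -2), 1 acetylacetonato (acac, -1), 1 glycinato (gly, -1). Ligand charge sum = -4.
With Os in oxidation state +3, the complex ion is [Os...]^1−.
Charge balance with lithium (+1) requires 1 complex ion per 1 lithium.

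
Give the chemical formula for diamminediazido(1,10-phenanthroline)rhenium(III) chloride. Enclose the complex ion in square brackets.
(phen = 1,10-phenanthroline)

Ligands: 1 1,10-phenanthroline (phen, neutral), 2 ammine (NH3, neutral), 2 azido (N3, -1). Ligand charge sum = -2.
With Re in oxidation state +3, the complex ion is [Re...]^1+.
Charge balance with chloride (-1) requires 1 complex ion per 1 chloride.

[Re(N3)2(NH3)2(phen)]Cl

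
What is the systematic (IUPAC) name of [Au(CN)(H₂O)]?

There is no counter-ion, so the complex is neutral overall.
Ligand charges: 1×cyano (-1 each), 1×aqua (neutral); total -1. So Au + (-1) = 0, giving Au = +1.
Ligands are named alphabetically: aqua before cyano.

aquacyanogold(I)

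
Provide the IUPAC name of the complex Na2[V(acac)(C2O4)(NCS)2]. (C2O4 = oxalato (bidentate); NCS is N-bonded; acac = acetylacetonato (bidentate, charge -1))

sodium (acetylacetonato)diisothiocyanatooxalatovanadate(III)

The 2 sodium counter-ions carry a total charge of +2, so each complex ion is 2−.
Ligand charges: 1×oxalato (-2 each), 2×isothiocyanato (-1 each), 1×acetylacetonato (-1 each); total -5. So V + (-5) = 2−, giving V = +3.
The complex ion is anionic, so vanadium takes the -ate form vanadate(III).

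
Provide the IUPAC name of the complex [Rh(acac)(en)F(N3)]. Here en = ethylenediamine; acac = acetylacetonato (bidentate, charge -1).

There is no counter-ion, so the complex is neutral overall.
Ligand charges: 1×ethylenediamine (neutral), 1×fluoro (-1 each), 1×acetylacetonato (-1 each), 1×azido (-1 each); total -3. So Rh + (-3) = 0, giving Rh = +3.
Ligands are named alphabetically: acetylacetonato before azido before ethylenediamine before fluoro.

(acetylacetonato)azido(ethylenediamine)fluororhodium(III)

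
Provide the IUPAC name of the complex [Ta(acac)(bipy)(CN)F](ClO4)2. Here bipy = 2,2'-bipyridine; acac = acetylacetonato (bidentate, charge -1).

(acetylacetonato)(2,2'-bipyridine)cyanofluorotantalum(V) perchlorate

The 2 perchlorate counter-ions carry a total charge of -2, so each complex ion is 2+.
Ligand charges: 1×2,2'-bipyridine (neutral), 1×acetylacetonato (-1 each), 1×fluoro (-1 each), 1×cyano (-1 each); total -3. So Ta + (-3) = 2+, giving Ta = +5.
Ligands are named alphabetically: acetylacetonato before bipyridine before cyano before fluoro.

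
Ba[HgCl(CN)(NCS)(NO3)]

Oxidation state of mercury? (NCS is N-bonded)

1 barium outside the brackets (+2 each) → the complex ion is 2−.
Ligand charges: 1×NO3 = -1; 1×Cl = -1; 1×NCS = -1; 1×CN = -1; sum -4.
Hg + (-4) = 2− ⇒ Hg is +2.

+2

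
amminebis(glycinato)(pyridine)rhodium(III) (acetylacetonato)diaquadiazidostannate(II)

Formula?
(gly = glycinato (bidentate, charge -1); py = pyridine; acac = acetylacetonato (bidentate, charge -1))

[Rh(gly)2(NH3)(py)][Sn(acac)(H2O)2(N3)2]

Cation [Rh…]: ligand charges -2, Rh(III) ⇒ ion charge 1+.
Anion [Sn…]: ligand charges -3, Sn(II) ⇒ ion charge 1−.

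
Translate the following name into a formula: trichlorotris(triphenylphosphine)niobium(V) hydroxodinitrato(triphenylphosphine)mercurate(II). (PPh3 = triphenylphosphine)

[NbCl3(PPh3)3][Hg(NO3)2(OH)(PPh3)]2

Cation [Nb…]: ligand charges -3, Nb(V) ⇒ ion charge 2+.
Anion [Hg…]: ligand charges -3, Hg(II) ⇒ ion charge 1−.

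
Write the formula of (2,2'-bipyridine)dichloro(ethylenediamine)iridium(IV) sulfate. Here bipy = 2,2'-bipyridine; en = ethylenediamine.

[Ir(bipy)Cl2(en)]SO4

Ligands: 1 2,2'-bipyridine (bipy, neutral), 2 chloro (Cl, -1), 1 ethylenediamine (en, neutral). Ligand charge sum = -2.
With Ir in oxidation state +4, the complex ion is [Ir...]^2+.
Charge balance with sulfate (-2) requires 1 complex ion per 1 sulfate.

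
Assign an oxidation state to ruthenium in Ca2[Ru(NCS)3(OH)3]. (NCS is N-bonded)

+2

2 calcium outside the brackets (+2 each) → the complex ion is 4−.
Ligand charges: 3×OH = -3; 3×NCS = -3; sum -6.
Ru + (-6) = 4− ⇒ Ru is +2.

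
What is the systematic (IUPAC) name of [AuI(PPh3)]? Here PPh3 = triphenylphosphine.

iodo(triphenylphosphine)gold(I)

There is no counter-ion, so the complex is neutral overall.
Ligand charges: 1×iodo (-1 each), 1×triphenylphosphine (neutral); total -1. So Au + (-1) = 0, giving Au = +1.
Ligands are named alphabetically: iodo before triphenylphosphine.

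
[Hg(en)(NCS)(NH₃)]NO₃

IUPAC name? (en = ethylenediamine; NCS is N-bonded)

The 1 nitrate counter-ion carries a total charge of -1, so each complex ion is 1+.
Ligand charges: 1×ammine (neutral), 1×ethylenediamine (neutral), 1×isothiocyanato (-1 each); total -1. So Hg + (-1) = 1+, giving Hg = +2.
Ligands are named alphabetically: ammine before ethylenediamine before isothiocyanato.

ammine(ethylenediamine)isothiocyanatomercury(II) nitrate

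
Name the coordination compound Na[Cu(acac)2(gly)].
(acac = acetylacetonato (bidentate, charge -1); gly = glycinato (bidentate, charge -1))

The 1 sodium counter-ion carries a total charge of +1, so each complex ion is 1−.
Ligand charges: 2×acetylacetonato (-1 each), 1×glycinato (-1 each); total -3. So Cu + (-3) = 1−, giving Cu = +2.
Ligands are named alphabetically: acetylacetonato before glycinato.
The complex ion is anionic, so copper takes the -ate form cuprate(II).

sodium bis(acetylacetonato)(glycinato)cuprate(II)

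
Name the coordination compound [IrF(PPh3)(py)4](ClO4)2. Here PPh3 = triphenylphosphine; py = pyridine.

The 2 perchlorate counter-ions carry a total charge of -2, so each complex ion is 2+.
Ligand charges: 1×fluoro (-1 each), 1×triphenylphosphine (neutral), 4×pyridine (neutral); total -1. So Ir + (-1) = 2+, giving Ir = +3.
Ligands are named alphabetically: fluoro before pyridine before triphenylphosphine.

fluorotetrakis(pyridine)(triphenylphosphine)iridium(III) perchlorate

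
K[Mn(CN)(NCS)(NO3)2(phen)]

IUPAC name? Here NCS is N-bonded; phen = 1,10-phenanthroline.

The 1 potassium counter-ion carries a total charge of +1, so each complex ion is 1−.
Ligand charges: 1×isothiocyanato (-1 each), 1×1,10-phenanthroline (neutral), 1×cyano (-1 each), 2×nitrato (-1 each); total -4. So Mn + (-4) = 1−, giving Mn = +3.
Ligands are named alphabetically: cyano before isothiocyanato before nitrato before phenanthroline.
The complex ion is anionic, so manganese takes the -ate form manganate(III).

potassium cyanoisothiocyanatodinitrato(1,10-phenanthroline)manganate(III)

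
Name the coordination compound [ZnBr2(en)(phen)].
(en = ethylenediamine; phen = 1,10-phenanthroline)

dibromo(ethylenediamine)(1,10-phenanthroline)zinc(II)

There is no counter-ion, so the complex is neutral overall.
Ligand charges: 1×ethylenediamine (neutral), 2×bromo (-1 each), 1×1,10-phenanthroline (neutral); total -2. So Zn + (-2) = 0, giving Zn = +2.
Ligands are named alphabetically: bromo before ethylenediamine before phenanthroline.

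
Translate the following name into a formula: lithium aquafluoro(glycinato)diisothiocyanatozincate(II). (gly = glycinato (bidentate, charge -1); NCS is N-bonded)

Li2[ZnF(gly)(H2O)(NCS)2]

Ligands: 1 glycinato (gly, -1), 2 isothiocyanato (NCS, -1), 1 aqua (H2O, neutral), 1 fluoro (F, -1). Ligand charge sum = -4.
With Zn in oxidation state +2, the complex ion is [Zn...]^2−.
Charge balance with lithium (+1) requires 1 complex ion per 2 lithium.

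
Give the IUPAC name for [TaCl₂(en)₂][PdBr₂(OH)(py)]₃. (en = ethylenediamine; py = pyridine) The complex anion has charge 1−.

dichlorobis(ethylenediamine)tantalum(V) dibromohydroxo(pyridine)palladate(II)

Both ions are complex: the cation is named first with the plain metal name, the anion second with the -ate form; each ion's ligands are alphabetised independently.
The complex anion is given as 1−; its ligand charges sum to -3, so Pd = +2.
With 3 anions per cation, the cation must be 3×1 = 3+.
Cation: ligand charges sum to -2; for the ion to be 3+, Ta = +5.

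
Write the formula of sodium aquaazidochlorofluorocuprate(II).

Ligands: 1 chloro (Cl, -1), 1 aqua (H2O, neutral), 1 azido (N3, -1), 1 fluoro (F, -1). Ligand charge sum = -3.
With Cu in oxidation state +2, the complex ion is [Cu...]^1−.
Charge balance with sodium (+1) requires 1 complex ion per 1 sodium.

Na[CuClF(H2O)(N3)]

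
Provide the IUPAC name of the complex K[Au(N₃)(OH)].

potassium azidohydroxoaurate(I)

The 1 potassium counter-ion carries a total charge of +1, so each complex ion is 1−.
Ligand charges: 1×azido (-1 each), 1×hydroxo (-1 each); total -2. So Au + (-2) = 1−, giving Au = +1.
Ligands are named alphabetically: azido before hydroxo.
The complex ion is anionic, so gold takes the -ate form aurate(I).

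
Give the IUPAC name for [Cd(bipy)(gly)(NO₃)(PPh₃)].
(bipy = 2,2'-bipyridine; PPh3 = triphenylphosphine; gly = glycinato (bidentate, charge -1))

(2,2'-bipyridine)(glycinato)nitrato(triphenylphosphine)cadmium(II)

There is no counter-ion, so the complex is neutral overall.
Ligand charges: 1×2,2'-bipyridine (neutral), 1×nitrato (-1 each), 1×triphenylphosphine (neutral), 1×glycinato (-1 each); total -2. So Cd + (-2) = 0, giving Cd = +2.
Ligands are named alphabetically: bipyridine before glycinato before nitrato before triphenylphosphine.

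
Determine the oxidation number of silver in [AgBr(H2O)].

+1

No counter-ion: the bracketed complex is neutral.
Ligand charges: 1×H2O neutral; 1×Br = -1; sum -1.
Ag + (-1) = 0 ⇒ Ag is +1.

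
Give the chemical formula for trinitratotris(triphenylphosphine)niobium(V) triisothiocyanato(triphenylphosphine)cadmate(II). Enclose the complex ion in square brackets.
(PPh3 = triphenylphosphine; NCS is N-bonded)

[Nb(NO3)3(PPh3)3][Cd(NCS)3(PPh3)]2

Cation [Nb…]: ligand charges -3, Nb(V) ⇒ ion charge 2+.
Anion [Cd…]: ligand charges -3, Cd(II) ⇒ ion charge 1−.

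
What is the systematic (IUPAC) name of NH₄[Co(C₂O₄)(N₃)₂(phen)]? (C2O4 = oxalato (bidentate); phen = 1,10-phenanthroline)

The 1 ammonium counter-ion carries a total charge of +1, so each complex ion is 1−.
Ligand charges: 1×oxalato (-2 each), 1×1,10-phenanthroline (neutral), 2×azido (-1 each); total -4. So Co + (-4) = 1−, giving Co = +3.
Ligands are named alphabetically: azido before oxalato before phenanthroline.
The complex ion is anionic, so cobalt takes the -ate form cobaltate(III).

ammonium diazidooxalato(1,10-phenanthroline)cobaltate(III)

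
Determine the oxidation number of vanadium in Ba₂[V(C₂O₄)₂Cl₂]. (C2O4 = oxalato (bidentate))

+2

2 barium outside the brackets (+2 each) → the complex ion is 4−.
Ligand charges: 2×C2O4 = -4; 2×Cl = -2; sum -6.
V + (-6) = 4− ⇒ V is +2.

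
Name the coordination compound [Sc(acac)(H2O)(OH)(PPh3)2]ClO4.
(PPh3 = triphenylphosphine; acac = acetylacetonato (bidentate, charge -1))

The 1 perchlorate counter-ion carries a total charge of -1, so each complex ion is 1+.
Ligand charges: 2×triphenylphosphine (neutral), 1×hydroxo (-1 each), 1×aqua (neutral), 1×acetylacetonato (-1 each); total -2. So Sc + (-2) = 1+, giving Sc = +3.
Ligands are named alphabetically: acetylacetonato before aqua before hydroxo before triphenylphosphine.

(acetylacetonato)aquahydroxobis(triphenylphosphine)scandium(III) perchlorate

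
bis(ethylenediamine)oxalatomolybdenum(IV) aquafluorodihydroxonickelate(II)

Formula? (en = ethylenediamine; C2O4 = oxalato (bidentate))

[Mo(C2O4)(en)2][NiF(H2O)(OH)2]2

Cation [Mo…]: ligand charges -2, Mo(IV) ⇒ ion charge 2+.
Anion [Ni…]: ligand charges -3, Ni(II) ⇒ ion charge 1−.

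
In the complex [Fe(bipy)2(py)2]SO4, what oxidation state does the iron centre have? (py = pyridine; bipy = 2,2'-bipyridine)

1 sulfate outside the brackets (-2 each) → the complex ion is 2+.
Ligand charges: 2×py neutral; 2×bipy neutral; sum 0.
Fe + (0) = 2+ ⇒ Fe is +2.

+2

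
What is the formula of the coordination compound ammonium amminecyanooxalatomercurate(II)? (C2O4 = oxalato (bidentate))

Ligands: 1 cyano (CN, -1), 1 oxalato (C2O4, -2), 1 ammine (NH3, neutral). Ligand charge sum = -3.
With Hg in oxidation state +2, the complex ion is [Hg...]^1−.
Charge balance with ammonium (+1) requires 1 complex ion per 1 ammonium.

NH4[Hg(C2O4)(CN)(NH3)]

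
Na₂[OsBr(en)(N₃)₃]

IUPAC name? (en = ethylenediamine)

The 2 sodium counter-ions carry a total charge of +2, so each complex ion is 2−.
Ligand charges: 3×azido (-1 each), 1×ethylenediamine (neutral), 1×bromo (-1 each); total -4. So Os + (-4) = 2−, giving Os = +2.
Ligands are named alphabetically: azido before bromo before ethylenediamine.
The complex ion is anionic, so osmium takes the -ate form osmate(II).

sodium triazidobromo(ethylenediamine)osmate(II)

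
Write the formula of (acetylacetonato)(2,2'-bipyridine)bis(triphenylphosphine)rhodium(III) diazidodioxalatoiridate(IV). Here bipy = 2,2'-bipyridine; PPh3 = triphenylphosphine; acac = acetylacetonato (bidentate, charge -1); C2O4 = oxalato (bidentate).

[Rh(acac)(bipy)(PPh3)2][Ir(C2O4)2(N3)2]

Cation [Rh…]: ligand charges -1, Rh(III) ⇒ ion charge 2+.
Anion [Ir…]: ligand charges -6, Ir(IV) ⇒ ion charge 2−.
One 2+ cation balances one 2− anion.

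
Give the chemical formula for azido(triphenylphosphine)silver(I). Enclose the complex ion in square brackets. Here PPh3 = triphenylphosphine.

[Ag(N3)(PPh3)]

Ligands: 1 triphenylphosphine (PPh3, neutral), 1 azido (N3, -1). Ligand charge sum = -1.
With Ag in oxidation state +1, the complex ion is [Ag...].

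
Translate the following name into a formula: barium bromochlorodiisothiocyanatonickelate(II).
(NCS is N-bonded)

Ligands: 1 chloro (Cl, -1), 2 isothiocyanato (NCS, -1), 1 bromo (Br, -1). Ligand charge sum = -4.
With Ni in oxidation state +2, the complex ion is [Ni...]^2−.
Charge balance with barium (+2) requires 1 complex ion per 1 barium.

Ba[NiBrCl(NCS)2]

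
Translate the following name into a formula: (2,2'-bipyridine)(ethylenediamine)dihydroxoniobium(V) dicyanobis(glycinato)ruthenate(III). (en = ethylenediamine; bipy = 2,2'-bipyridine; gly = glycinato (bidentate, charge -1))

[Nb(bipy)(en)(OH)2][Ru(CN)2(gly)2]3

Cation [Nb…]: ligand charges -2, Nb(V) ⇒ ion charge 3+.
Anion [Ru…]: ligand charges -4, Ru(III) ⇒ ion charge 1−.
One 3+ cation requires 3 of the 1− anion.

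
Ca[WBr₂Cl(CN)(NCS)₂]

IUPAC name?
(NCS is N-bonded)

The 1 calcium counter-ion carries a total charge of +2, so each complex ion is 2−.
Ligand charges: 2×bromo (-1 each), 1×cyano (-1 each), 2×isothiocyanato (-1 each), 1×chloro (-1 each); total -6. So W + (-6) = 2−, giving W = +4.
Ligands are named alphabetically: bromo before chloro before cyano before isothiocyanato.
The complex ion is anionic, so tungsten takes the -ate form tungstate(IV).

calcium dibromochlorocyanodiisothiocyanatotungstate(IV)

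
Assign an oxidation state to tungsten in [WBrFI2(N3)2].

+6

No counter-ion: the bracketed complex is neutral.
Ligand charges: 1×Br = -1; 2×I = -2; 2×N3 = -2; 1×F = -1; sum -6.
W + (-6) = 0 ⇒ W is +6.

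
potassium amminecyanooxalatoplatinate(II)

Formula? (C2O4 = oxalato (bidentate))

K[Pt(C2O4)(CN)(NH3)]

Ligands: 1 ammine (NH3, neutral), 1 cyano (CN, -1), 1 oxalato (C2O4, -2). Ligand charge sum = -3.
Charge balance with potassium (+1) requires 1 complex ion per 1 potassium.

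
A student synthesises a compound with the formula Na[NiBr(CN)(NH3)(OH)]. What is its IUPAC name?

sodium amminebromocyanohydroxonickelate(II)

The 1 sodium counter-ion carries a total charge of +1, so each complex ion is 1−.
Ligand charges: 1×bromo (-1 each), 1×ammine (neutral), 1×hydroxo (-1 each), 1×cyano (-1 each); total -3. So Ni + (-3) = 1−, giving Ni = +2.
The complex ion is anionic, so nickel takes the -ate form nickelate(II).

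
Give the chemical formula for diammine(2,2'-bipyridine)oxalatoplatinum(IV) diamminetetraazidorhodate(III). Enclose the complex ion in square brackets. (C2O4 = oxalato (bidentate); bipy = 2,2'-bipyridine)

Cation [Pt…]: ligand charges -2, Pt(IV) ⇒ ion charge 2+.
Anion [Rh…]: ligand charges -4, Rh(III) ⇒ ion charge 1−.

[Pt(bipy)(C2O4)(NH3)2][Rh(N3)4(NH3)2]2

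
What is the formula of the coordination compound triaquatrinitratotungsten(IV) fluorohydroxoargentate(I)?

[W(H2O)3(NO3)3][AgF(OH)]

Cation [W…]: ligand charges -3, W(IV) ⇒ ion charge 1+.
Anion [Ag…]: ligand charges -2, Ag(I) ⇒ ion charge 1−.
One 1+ cation balances one 1− anion.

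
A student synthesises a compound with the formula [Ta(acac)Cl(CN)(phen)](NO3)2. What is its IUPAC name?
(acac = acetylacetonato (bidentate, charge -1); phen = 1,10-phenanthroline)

(acetylacetonato)chlorocyano(1,10-phenanthroline)tantalum(V) nitrate

The 2 nitrate counter-ions carry a total charge of -2, so each complex ion is 2+.
Ligand charges: 1×acetylacetonato (-1 each), 1×chloro (-1 each), 1×1,10-phenanthroline (neutral), 1×cyano (-1 each); total -3. So Ta + (-3) = 2+, giving Ta = +5.
Ligands are named alphabetically: acetylacetonato before chloro before cyano before phenanthroline.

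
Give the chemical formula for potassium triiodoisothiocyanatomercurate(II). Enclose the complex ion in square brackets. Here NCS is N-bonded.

Ligands: 1 isothiocyanato (NCS, -1), 3 iodo (I, -1). Ligand charge sum = -4.
With Hg in oxidation state +2, the complex ion is [Hg...]^2−.
Charge balance with potassium (+1) requires 1 complex ion per 2 potassium.

K2[HgI3(NCS)]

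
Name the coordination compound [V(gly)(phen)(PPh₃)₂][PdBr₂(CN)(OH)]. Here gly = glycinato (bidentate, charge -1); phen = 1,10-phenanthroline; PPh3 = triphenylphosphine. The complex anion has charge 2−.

The complex anion is given as 2−; its ligand charges sum to -4, so Pd = +2.
A 1:1 salt means the cation carries the equal and opposite charge, 2+.
Cation: ligand charges sum to -1; for the ion to be 2+, V = +3.

(glycinato)(1,10-phenanthroline)bis(triphenylphosphine)vanadium(III) dibromocyanohydroxopalladate(II)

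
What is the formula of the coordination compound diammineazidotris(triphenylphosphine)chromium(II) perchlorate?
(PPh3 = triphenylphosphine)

Ligands: 3 triphenylphosphine (PPh3, neutral), 2 ammine (NH3, neutral), 1 azido (N3, -1). Ligand charge sum = -1.
Charge balance with perchlorate (-1) requires 1 complex ion per 1 perchlorate.

[Cr(N3)(NH3)2(PPh3)3]ClO4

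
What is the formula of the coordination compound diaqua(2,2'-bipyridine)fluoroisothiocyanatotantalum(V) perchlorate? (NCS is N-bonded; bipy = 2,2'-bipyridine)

Ligands: 2 aqua (H2O, neutral), 1 isothiocyanato (NCS, -1), 1 2,2'-bipyridine (bipy, neutral), 1 fluoro (F, -1). Ligand charge sum = -2.
Charge balance with perchlorate (-1) requires 1 complex ion per 3 perchlorate.

[Ta(bipy)F(H2O)2(NCS)](ClO4)3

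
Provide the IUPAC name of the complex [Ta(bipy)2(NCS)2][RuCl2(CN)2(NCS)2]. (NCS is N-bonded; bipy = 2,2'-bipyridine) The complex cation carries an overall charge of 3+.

bis(2,2'-bipyridine)diisothiocyanatotantalum(V) dichlorodicyanodiisothiocyanatoruthenate(III)

The complex cation is given as 3+; its ligand charges sum to -2, so Ta = +5.
A 1:1 salt means the anion carries the equal and opposite charge, 3−.
Anion: ligand charges sum to -6; for the ion to be 3−, Ru = +3.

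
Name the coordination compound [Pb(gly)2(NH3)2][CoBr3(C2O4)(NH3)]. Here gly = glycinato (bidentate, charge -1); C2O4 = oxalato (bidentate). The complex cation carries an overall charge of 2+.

diamminebis(glycinato)lead(IV) amminetribromooxalatocobaltate(III)

Both ions are complex: the cation is named first with the plain metal name, the anion second with the -ate form; each ion's ligands are alphabetised independently.
The complex cation is given as 2+; its ligand charges sum to -2, so Pb = +4.
A 1:1 salt means the anion carries the equal and opposite charge, 2−.
Anion: ligand charges sum to -5; for the ion to be 2−, Co = +3.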